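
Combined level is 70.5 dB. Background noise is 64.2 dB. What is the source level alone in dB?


Given values:
  L_total = 70.5 dB, L_bg = 64.2 dB
Formula: L_source = 10 * log10(10^(L_total/10) - 10^(L_bg/10))
Convert to linear:
  10^(70.5/10) = 11220184.543
  10^(64.2/10) = 2630267.9919
Difference: 11220184.543 - 2630267.9919 = 8589916.5511
L_source = 10 * log10(8589916.5511) = 69.34

69.34 dB


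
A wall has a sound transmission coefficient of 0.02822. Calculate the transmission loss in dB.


Given values:
  tau = 0.02822
Formula: TL = 10 * log10(1 / tau)
Compute 1 / tau = 1 / 0.02822 = 35.4359
Compute log10(35.4359) = 1.549443
TL = 10 * 1.549443 = 15.49

15.49 dB


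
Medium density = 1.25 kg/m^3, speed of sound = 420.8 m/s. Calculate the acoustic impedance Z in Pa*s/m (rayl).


Given values:
  rho = 1.25 kg/m^3
  c = 420.8 m/s
Formula: Z = rho * c
Z = 1.25 * 420.8
Z = 526.0

526.0 rayl


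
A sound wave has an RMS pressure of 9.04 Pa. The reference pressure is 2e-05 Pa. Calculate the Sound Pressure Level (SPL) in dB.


Given values:
  p = 9.04 Pa
  p_ref = 2e-05 Pa
Formula: SPL = 20 * log10(p / p_ref)
Compute ratio: p / p_ref = 9.04 / 2e-05 = 452000
Compute log10: log10(452000) = 5.655138
Multiply: SPL = 20 * 5.655138 = 113.1

113.1 dB


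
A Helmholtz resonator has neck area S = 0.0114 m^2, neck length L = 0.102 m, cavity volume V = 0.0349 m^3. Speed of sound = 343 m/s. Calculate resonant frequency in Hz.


Given values:
  S = 0.0114 m^2, L = 0.102 m, V = 0.0349 m^3, c = 343 m/s
Formula: f = (c / (2*pi)) * sqrt(S / (V * L))
Compute V * L = 0.0349 * 0.102 = 0.0035598
Compute S / (V * L) = 0.0114 / 0.0035598 = 3.2024
Compute sqrt(3.2024) = 1.789525
Compute c / (2*pi) = 343 / 6.283185 = 54.590148
f = 54.590148 * 1.789525 = 97.69

97.69 Hz


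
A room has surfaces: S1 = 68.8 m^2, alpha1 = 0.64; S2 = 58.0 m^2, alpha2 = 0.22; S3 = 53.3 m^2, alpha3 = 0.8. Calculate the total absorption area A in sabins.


Given surfaces:
  Surface 1: 68.8 * 0.64 = 44.032
  Surface 2: 58.0 * 0.22 = 12.76
  Surface 3: 53.3 * 0.8 = 42.64
Formula: A = sum(Si * alpha_i)
A = 44.032 + 12.76 + 42.64
A = 99.43

99.43 sabins


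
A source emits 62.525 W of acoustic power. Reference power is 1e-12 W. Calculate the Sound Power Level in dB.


Given values:
  W = 62.525 W
  W_ref = 1e-12 W
Formula: SWL = 10 * log10(W / W_ref)
Compute ratio: W / W_ref = 62525000000000
Compute log10: log10(62525000000000) = 13.796054
Multiply: SWL = 10 * 13.796054 = 137.96

137.96 dB


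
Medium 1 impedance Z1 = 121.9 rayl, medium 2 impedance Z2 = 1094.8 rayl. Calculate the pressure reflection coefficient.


Given values:
  Z1 = 121.9 rayl, Z2 = 1094.8 rayl
Formula: R = (Z2 - Z1) / (Z2 + Z1)
Numerator: Z2 - Z1 = 1094.8 - 121.9 = 972.9
Denominator: Z2 + Z1 = 1094.8 + 121.9 = 1216.7
R = 972.9 / 1216.7 = 0.7996

0.7996


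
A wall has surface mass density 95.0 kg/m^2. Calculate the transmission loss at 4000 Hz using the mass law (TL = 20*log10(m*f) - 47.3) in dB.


Given values:
  m = 95.0 kg/m^2, f = 4000 Hz
Formula: TL = 20 * log10(m * f) - 47.3
Compute m * f = 95.0 * 4000 = 380000.0
Compute log10(380000.0) = 5.579784
Compute 20 * 5.579784 = 111.5957
TL = 111.5957 - 47.3 = 64.3

64.3 dB


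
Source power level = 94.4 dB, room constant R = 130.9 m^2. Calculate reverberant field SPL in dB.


Given values:
  Lw = 94.4 dB, R = 130.9 m^2
Formula: SPL = Lw + 10 * log10(4 / R)
Compute 4 / R = 4 / 130.9 = 0.030558
Compute 10 * log10(0.030558) = -15.1488
SPL = 94.4 + (-15.1488) = 79.25

79.25 dB


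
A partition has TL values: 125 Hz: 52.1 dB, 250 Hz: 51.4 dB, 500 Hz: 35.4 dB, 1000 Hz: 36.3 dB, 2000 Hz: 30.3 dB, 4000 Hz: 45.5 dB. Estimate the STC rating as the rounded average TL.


Given TL values at each frequency:
  125 Hz: 52.1 dB
  250 Hz: 51.4 dB
  500 Hz: 35.4 dB
  1000 Hz: 36.3 dB
  2000 Hz: 30.3 dB
  4000 Hz: 45.5 dB
Formula: STC ~ round(average of TL values)
Sum = 52.1 + 51.4 + 35.4 + 36.3 + 30.3 + 45.5 = 251.0
Average = 251.0 / 6 = 41.83
Rounded: 42

42


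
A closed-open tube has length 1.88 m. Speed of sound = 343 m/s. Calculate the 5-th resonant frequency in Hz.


Given values:
  Tube type: closed-open, L = 1.88 m, c = 343 m/s, n = 5
Formula: f_n = (2n - 1) * c / (4 * L)
Compute 2n - 1 = 2*5 - 1 = 9
Compute 4 * L = 4 * 1.88 = 7.52
f = 9 * 343 / 7.52
f = 410.51

410.51 Hz


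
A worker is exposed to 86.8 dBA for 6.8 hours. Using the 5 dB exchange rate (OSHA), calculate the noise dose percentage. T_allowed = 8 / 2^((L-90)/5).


Given values:
  L = 86.8 dBA, T = 6.8 hours
Formula: T_allowed = 8 / 2^((L - 90) / 5)
Compute exponent: (86.8 - 90) / 5 = -0.64
Compute 2^(-0.64) = 0.641713
T_allowed = 8 / 0.641713 = 12.466632 hours
Dose = (T / T_allowed) * 100
Dose = (6.8 / 12.466632) * 100 = 54.55

54.55 %


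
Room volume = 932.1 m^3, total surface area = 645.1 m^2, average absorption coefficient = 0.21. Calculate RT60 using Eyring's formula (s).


Given values:
  V = 932.1 m^3, S = 645.1 m^2, alpha = 0.21
Formula: RT60 = 0.161 * V / (-S * ln(1 - alpha))
Compute ln(1 - 0.21) = ln(0.79) = -0.235722
Denominator: -645.1 * -0.235722 = 152.0643
Numerator: 0.161 * 932.1 = 150.0681
RT60 = 150.0681 / 152.0643 = 0.987

0.987 s


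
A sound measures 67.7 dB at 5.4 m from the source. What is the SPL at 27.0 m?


Given values:
  SPL1 = 67.7 dB, r1 = 5.4 m, r2 = 27.0 m
Formula: SPL2 = SPL1 - 20 * log10(r2 / r1)
Compute ratio: r2 / r1 = 27.0 / 5.4 = 5.0
Compute log10: log10(5.0) = 0.69897
Compute drop: 20 * 0.69897 = 13.9794
SPL2 = 67.7 - 13.9794 = 53.72

53.72 dB


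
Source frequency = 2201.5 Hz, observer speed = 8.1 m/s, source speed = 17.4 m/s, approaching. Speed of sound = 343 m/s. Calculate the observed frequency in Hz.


Given values:
  f_s = 2201.5 Hz, v_o = 8.1 m/s, v_s = 17.4 m/s
  Direction: approaching
Formula: f_o = f_s * (c + v_o) / (c - v_s)
Numerator: c + v_o = 343 + 8.1 = 351.1
Denominator: c - v_s = 343 - 17.4 = 325.6
f_o = 2201.5 * 351.1 / 325.6 = 2373.91

2373.91 Hz


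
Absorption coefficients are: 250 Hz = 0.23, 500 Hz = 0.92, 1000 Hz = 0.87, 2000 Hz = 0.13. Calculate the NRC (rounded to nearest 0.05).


Given values:
  a_250 = 0.23, a_500 = 0.92
  a_1000 = 0.87, a_2000 = 0.13
Formula: NRC = (a250 + a500 + a1000 + a2000) / 4
Sum = 0.23 + 0.92 + 0.87 + 0.13 = 2.15
NRC = 2.15 / 4 = 0.5375
Rounded to nearest 0.05: 0.55

0.55


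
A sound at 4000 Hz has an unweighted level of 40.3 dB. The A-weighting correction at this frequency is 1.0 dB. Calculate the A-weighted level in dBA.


Given values:
  SPL = 40.3 dB
  A-weighting at 4000 Hz = 1.0 dB
Formula: L_A = SPL + A_weight
L_A = 40.3 + (1.0)
L_A = 41.3

41.3 dBA


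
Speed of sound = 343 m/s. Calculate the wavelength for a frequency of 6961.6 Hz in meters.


Given values:
  c = 343 m/s, f = 6961.6 Hz
Formula: lambda = c / f
lambda = 343 / 6961.6
lambda = 0.0493

0.0493 m


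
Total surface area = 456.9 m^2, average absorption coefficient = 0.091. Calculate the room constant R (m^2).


Given values:
  S = 456.9 m^2, alpha = 0.091
Formula: R = S * alpha / (1 - alpha)
Numerator: 456.9 * 0.091 = 41.5779
Denominator: 1 - 0.091 = 0.909
R = 41.5779 / 0.909 = 45.74

45.74 m^2


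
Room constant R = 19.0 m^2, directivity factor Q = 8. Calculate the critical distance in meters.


Given values:
  R = 19.0 m^2, Q = 8
Formula: d_c = 0.141 * sqrt(Q * R)
Compute Q * R = 8 * 19.0 = 152.0
Compute sqrt(152.0) = 12.3288
d_c = 0.141 * 12.3288 = 1.738

1.738 m


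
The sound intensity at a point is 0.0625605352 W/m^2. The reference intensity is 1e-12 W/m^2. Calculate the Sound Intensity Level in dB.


Given values:
  I = 0.0625605352 W/m^2
  I_ref = 1e-12 W/m^2
Formula: SIL = 10 * log10(I / I_ref)
Compute ratio: I / I_ref = 62560535200
Compute log10: log10(62560535200) = 10.7963
Multiply: SIL = 10 * 10.7963 = 107.96

107.96 dB


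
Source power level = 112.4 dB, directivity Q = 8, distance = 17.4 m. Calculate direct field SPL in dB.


Given values:
  Lw = 112.4 dB, Q = 8, r = 17.4 m
Formula: SPL = Lw + 10 * log10(Q / (4 * pi * r^2))
Compute 4 * pi * r^2 = 4 * pi * 17.4^2 = 3804.5944
Compute Q / denom = 8 / 3804.5944 = 0.00210272
Compute 10 * log10(0.00210272) = -26.7722
SPL = 112.4 + (-26.7722) = 85.63

85.63 dB


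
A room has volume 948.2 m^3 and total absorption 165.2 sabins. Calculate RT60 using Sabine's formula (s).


Given values:
  V = 948.2 m^3
  A = 165.2 sabins
Formula: RT60 = 0.161 * V / A
Numerator: 0.161 * 948.2 = 152.6602
RT60 = 152.6602 / 165.2 = 0.924

0.924 s


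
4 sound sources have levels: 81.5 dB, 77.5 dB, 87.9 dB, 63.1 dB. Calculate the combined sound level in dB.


Formula: L_total = 10 * log10( sum(10^(Li/10)) )
  Source 1: 10^(81.5/10) = 141253754.4623
  Source 2: 10^(77.5/10) = 56234132.519
  Source 3: 10^(87.9/10) = 616595001.8615
  Source 4: 10^(63.1/10) = 2041737.9447
Sum of linear values = 816124626.7875
L_total = 10 * log10(816124626.7875) = 89.12

89.12 dB


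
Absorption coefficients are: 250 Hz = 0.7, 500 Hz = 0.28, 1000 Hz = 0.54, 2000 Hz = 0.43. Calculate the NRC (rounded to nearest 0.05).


Given values:
  a_250 = 0.7, a_500 = 0.28
  a_1000 = 0.54, a_2000 = 0.43
Formula: NRC = (a250 + a500 + a1000 + a2000) / 4
Sum = 0.7 + 0.28 + 0.54 + 0.43 = 1.95
NRC = 1.95 / 4 = 0.4875
Rounded to nearest 0.05: 0.5

0.5


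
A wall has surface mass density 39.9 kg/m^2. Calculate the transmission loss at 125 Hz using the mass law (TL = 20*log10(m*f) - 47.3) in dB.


Given values:
  m = 39.9 kg/m^2, f = 125 Hz
Formula: TL = 20 * log10(m * f) - 47.3
Compute m * f = 39.9 * 125 = 4987.5
Compute log10(4987.5) = 3.697883
Compute 20 * 3.697883 = 73.9577
TL = 73.9577 - 47.3 = 26.66

26.66 dB


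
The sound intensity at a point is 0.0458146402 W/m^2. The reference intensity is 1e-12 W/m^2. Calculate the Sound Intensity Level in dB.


Given values:
  I = 0.0458146402 W/m^2
  I_ref = 1e-12 W/m^2
Formula: SIL = 10 * log10(I / I_ref)
Compute ratio: I / I_ref = 45814640200
Compute log10: log10(45814640200) = 10.661004
Multiply: SIL = 10 * 10.661004 = 106.61

106.61 dB


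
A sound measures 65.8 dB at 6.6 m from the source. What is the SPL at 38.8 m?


Given values:
  SPL1 = 65.8 dB, r1 = 6.6 m, r2 = 38.8 m
Formula: SPL2 = SPL1 - 20 * log10(r2 / r1)
Compute ratio: r2 / r1 = 38.8 / 6.6 = 5.8788
Compute log10: log10(5.8788) = 0.769289
Compute drop: 20 * 0.769289 = 15.3858
SPL2 = 65.8 - 15.3858 = 50.41

50.41 dB


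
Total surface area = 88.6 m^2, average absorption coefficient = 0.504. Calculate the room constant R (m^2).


Given values:
  S = 88.6 m^2, alpha = 0.504
Formula: R = S * alpha / (1 - alpha)
Numerator: 88.6 * 0.504 = 44.6544
Denominator: 1 - 0.504 = 0.496
R = 44.6544 / 0.496 = 90.03

90.03 m^2


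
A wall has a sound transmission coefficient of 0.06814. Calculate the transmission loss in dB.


Given values:
  tau = 0.06814
Formula: TL = 10 * log10(1 / tau)
Compute 1 / tau = 1 / 0.06814 = 14.6757
Compute log10(14.6757) = 1.166599
TL = 10 * 1.166599 = 11.67

11.67 dB


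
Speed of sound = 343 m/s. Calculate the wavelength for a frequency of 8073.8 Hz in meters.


Given values:
  c = 343 m/s, f = 8073.8 Hz
Formula: lambda = c / f
lambda = 343 / 8073.8
lambda = 0.0425

0.0425 m


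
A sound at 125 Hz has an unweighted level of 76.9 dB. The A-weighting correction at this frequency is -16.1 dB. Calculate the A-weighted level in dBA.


Given values:
  SPL = 76.9 dB
  A-weighting at 125 Hz = -16.1 dB
Formula: L_A = SPL + A_weight
L_A = 76.9 + (-16.1)
L_A = 60.8

60.8 dBA


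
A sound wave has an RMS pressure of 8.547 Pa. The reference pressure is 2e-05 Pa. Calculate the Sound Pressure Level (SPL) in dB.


Given values:
  p = 8.547 Pa
  p_ref = 2e-05 Pa
Formula: SPL = 20 * log10(p / p_ref)
Compute ratio: p / p_ref = 8.547 / 2e-05 = 427350
Compute log10: log10(427350) = 5.630784
Multiply: SPL = 20 * 5.630784 = 112.62

112.62 dB


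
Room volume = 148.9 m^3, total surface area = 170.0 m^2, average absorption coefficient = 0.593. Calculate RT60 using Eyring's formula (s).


Given values:
  V = 148.9 m^3, S = 170.0 m^2, alpha = 0.593
Formula: RT60 = 0.161 * V / (-S * ln(1 - alpha))
Compute ln(1 - 0.593) = ln(0.407) = -0.898942
Denominator: -170.0 * -0.898942 = 152.8201
Numerator: 0.161 * 148.9 = 23.9729
RT60 = 23.9729 / 152.8201 = 0.157

0.157 s


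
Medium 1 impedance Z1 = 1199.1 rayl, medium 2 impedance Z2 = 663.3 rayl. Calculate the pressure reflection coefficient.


Given values:
  Z1 = 1199.1 rayl, Z2 = 663.3 rayl
Formula: R = (Z2 - Z1) / (Z2 + Z1)
Numerator: Z2 - Z1 = 663.3 - 1199.1 = -535.8
Denominator: Z2 + Z1 = 663.3 + 1199.1 = 1862.4
R = -535.8 / 1862.4 = -0.2877

-0.2877


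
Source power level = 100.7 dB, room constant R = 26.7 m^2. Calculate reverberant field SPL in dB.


Given values:
  Lw = 100.7 dB, R = 26.7 m^2
Formula: SPL = Lw + 10 * log10(4 / R)
Compute 4 / R = 4 / 26.7 = 0.149813
Compute 10 * log10(0.149813) = -8.2445
SPL = 100.7 + (-8.2445) = 92.46

92.46 dB


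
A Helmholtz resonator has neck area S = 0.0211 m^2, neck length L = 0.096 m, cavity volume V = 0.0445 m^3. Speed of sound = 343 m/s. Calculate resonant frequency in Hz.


Given values:
  S = 0.0211 m^2, L = 0.096 m, V = 0.0445 m^3, c = 343 m/s
Formula: f = (c / (2*pi)) * sqrt(S / (V * L))
Compute V * L = 0.0445 * 0.096 = 0.004272
Compute S / (V * L) = 0.0211 / 0.004272 = 4.9391
Compute sqrt(4.9391) = 2.222409
Compute c / (2*pi) = 343 / 6.283185 = 54.590148
f = 54.590148 * 2.222409 = 121.32

121.32 Hz


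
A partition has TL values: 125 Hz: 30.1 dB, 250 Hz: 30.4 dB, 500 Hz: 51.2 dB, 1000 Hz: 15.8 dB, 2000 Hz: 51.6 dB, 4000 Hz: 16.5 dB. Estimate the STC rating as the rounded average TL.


Given TL values at each frequency:
  125 Hz: 30.1 dB
  250 Hz: 30.4 dB
  500 Hz: 51.2 dB
  1000 Hz: 15.8 dB
  2000 Hz: 51.6 dB
  4000 Hz: 16.5 dB
Formula: STC ~ round(average of TL values)
Sum = 30.1 + 30.4 + 51.2 + 15.8 + 51.6 + 16.5 = 195.6
Average = 195.6 / 6 = 32.6
Rounded: 33

33


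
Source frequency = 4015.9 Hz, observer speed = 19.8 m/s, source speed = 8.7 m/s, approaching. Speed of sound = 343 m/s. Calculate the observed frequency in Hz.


Given values:
  f_s = 4015.9 Hz, v_o = 19.8 m/s, v_s = 8.7 m/s
  Direction: approaching
Formula: f_o = f_s * (c + v_o) / (c - v_s)
Numerator: c + v_o = 343 + 19.8 = 362.8
Denominator: c - v_s = 343 - 8.7 = 334.3
f_o = 4015.9 * 362.8 / 334.3 = 4358.27

4358.27 Hz


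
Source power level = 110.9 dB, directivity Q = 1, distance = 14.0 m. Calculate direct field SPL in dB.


Given values:
  Lw = 110.9 dB, Q = 1, r = 14.0 m
Formula: SPL = Lw + 10 * log10(Q / (4 * pi * r^2))
Compute 4 * pi * r^2 = 4 * pi * 14.0^2 = 2463.0086
Compute Q / denom = 1 / 2463.0086 = 0.00040601
Compute 10 * log10(0.00040601) = -33.9146
SPL = 110.9 + (-33.9146) = 76.99

76.99 dB


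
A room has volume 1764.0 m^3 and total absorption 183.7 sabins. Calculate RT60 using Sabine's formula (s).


Given values:
  V = 1764.0 m^3
  A = 183.7 sabins
Formula: RT60 = 0.161 * V / A
Numerator: 0.161 * 1764.0 = 284.004
RT60 = 284.004 / 183.7 = 1.546

1.546 s


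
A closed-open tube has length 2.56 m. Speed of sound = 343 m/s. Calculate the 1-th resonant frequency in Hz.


Given values:
  Tube type: closed-open, L = 2.56 m, c = 343 m/s, n = 1
Formula: f_n = (2n - 1) * c / (4 * L)
Compute 2n - 1 = 2*1 - 1 = 1
Compute 4 * L = 4 * 2.56 = 10.24
f = 1 * 343 / 10.24
f = 33.5

33.5 Hz


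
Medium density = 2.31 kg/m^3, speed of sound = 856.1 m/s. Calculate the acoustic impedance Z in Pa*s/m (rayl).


Given values:
  rho = 2.31 kg/m^3
  c = 856.1 m/s
Formula: Z = rho * c
Z = 2.31 * 856.1
Z = 1977.59

1977.59 rayl


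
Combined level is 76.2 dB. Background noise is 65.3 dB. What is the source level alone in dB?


Given values:
  L_total = 76.2 dB, L_bg = 65.3 dB
Formula: L_source = 10 * log10(10^(L_total/10) - 10^(L_bg/10))
Convert to linear:
  10^(76.2/10) = 41686938.347
  10^(65.3/10) = 3388441.5614
Difference: 41686938.347 - 3388441.5614 = 38298496.7856
L_source = 10 * log10(38298496.7856) = 75.83

75.83 dB


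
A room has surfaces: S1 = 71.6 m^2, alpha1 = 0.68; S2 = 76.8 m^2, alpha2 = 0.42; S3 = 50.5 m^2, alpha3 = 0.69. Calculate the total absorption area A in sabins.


Given surfaces:
  Surface 1: 71.6 * 0.68 = 48.688
  Surface 2: 76.8 * 0.42 = 32.256
  Surface 3: 50.5 * 0.69 = 34.845
Formula: A = sum(Si * alpha_i)
A = 48.688 + 32.256 + 34.845
A = 115.79

115.79 sabins


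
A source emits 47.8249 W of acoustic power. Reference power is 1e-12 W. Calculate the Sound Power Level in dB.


Given values:
  W = 47.8249 W
  W_ref = 1e-12 W
Formula: SWL = 10 * log10(W / W_ref)
Compute ratio: W / W_ref = 47824900000000
Compute log10: log10(47824900000000) = 13.679654
Multiply: SWL = 10 * 13.679654 = 136.8

136.8 dB


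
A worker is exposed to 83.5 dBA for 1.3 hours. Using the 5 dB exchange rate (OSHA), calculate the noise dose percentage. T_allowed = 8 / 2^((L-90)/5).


Given values:
  L = 83.5 dBA, T = 1.3 hours
Formula: T_allowed = 8 / 2^((L - 90) / 5)
Compute exponent: (83.5 - 90) / 5 = -1.3
Compute 2^(-1.3) = 0.406126
T_allowed = 8 / 0.406126 = 19.69832 hours
Dose = (T / T_allowed) * 100
Dose = (1.3 / 19.69832) * 100 = 6.6

6.6 %


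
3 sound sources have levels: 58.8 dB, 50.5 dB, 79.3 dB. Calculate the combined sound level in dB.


Formula: L_total = 10 * log10( sum(10^(Li/10)) )
  Source 1: 10^(58.8/10) = 758577.575
  Source 2: 10^(50.5/10) = 112201.8454
  Source 3: 10^(79.3/10) = 85113803.8202
Sum of linear values = 85984583.2406
L_total = 10 * log10(85984583.2406) = 79.34

79.34 dB


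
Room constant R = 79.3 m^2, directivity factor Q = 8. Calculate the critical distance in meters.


Given values:
  R = 79.3 m^2, Q = 8
Formula: d_c = 0.141 * sqrt(Q * R)
Compute Q * R = 8 * 79.3 = 634.4
Compute sqrt(634.4) = 25.1873
d_c = 0.141 * 25.1873 = 3.551

3.551 m


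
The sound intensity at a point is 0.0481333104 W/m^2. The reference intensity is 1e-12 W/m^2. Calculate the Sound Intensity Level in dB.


Given values:
  I = 0.0481333104 W/m^2
  I_ref = 1e-12 W/m^2
Formula: SIL = 10 * log10(I / I_ref)
Compute ratio: I / I_ref = 48133310400
Compute log10: log10(48133310400) = 10.682446
Multiply: SIL = 10 * 10.682446 = 106.82

106.82 dB


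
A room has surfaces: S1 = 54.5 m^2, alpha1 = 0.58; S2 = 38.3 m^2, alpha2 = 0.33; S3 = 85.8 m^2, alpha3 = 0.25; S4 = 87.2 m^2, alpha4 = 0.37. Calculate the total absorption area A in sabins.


Given surfaces:
  Surface 1: 54.5 * 0.58 = 31.61
  Surface 2: 38.3 * 0.33 = 12.639
  Surface 3: 85.8 * 0.25 = 21.45
  Surface 4: 87.2 * 0.37 = 32.264
Formula: A = sum(Si * alpha_i)
A = 31.61 + 12.639 + 21.45 + 32.264
A = 97.96

97.96 sabins


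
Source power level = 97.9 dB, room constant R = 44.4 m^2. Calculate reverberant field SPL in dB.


Given values:
  Lw = 97.9 dB, R = 44.4 m^2
Formula: SPL = Lw + 10 * log10(4 / R)
Compute 4 / R = 4 / 44.4 = 0.09009
Compute 10 * log10(0.09009) = -10.4532
SPL = 97.9 + (-10.4532) = 87.45

87.45 dB


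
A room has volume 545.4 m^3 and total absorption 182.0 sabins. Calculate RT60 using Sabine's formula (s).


Given values:
  V = 545.4 m^3
  A = 182.0 sabins
Formula: RT60 = 0.161 * V / A
Numerator: 0.161 * 545.4 = 87.8094
RT60 = 87.8094 / 182.0 = 0.482

0.482 s


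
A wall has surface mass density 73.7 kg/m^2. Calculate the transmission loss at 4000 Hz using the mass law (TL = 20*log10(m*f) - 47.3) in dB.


Given values:
  m = 73.7 kg/m^2, f = 4000 Hz
Formula: TL = 20 * log10(m * f) - 47.3
Compute m * f = 73.7 * 4000 = 294800.0
Compute log10(294800.0) = 5.469527
Compute 20 * 5.469527 = 109.3905
TL = 109.3905 - 47.3 = 62.09

62.09 dB


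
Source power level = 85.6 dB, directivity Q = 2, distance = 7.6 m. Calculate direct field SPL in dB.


Given values:
  Lw = 85.6 dB, Q = 2, r = 7.6 m
Formula: SPL = Lw + 10 * log10(Q / (4 * pi * r^2))
Compute 4 * pi * r^2 = 4 * pi * 7.6^2 = 725.8336
Compute Q / denom = 2 / 725.8336 = 0.00275545
Compute 10 * log10(0.00275545) = -25.5981
SPL = 85.6 + (-25.5981) = 60.0

60.0 dB


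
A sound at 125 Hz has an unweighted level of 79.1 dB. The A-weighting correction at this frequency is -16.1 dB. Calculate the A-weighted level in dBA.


Given values:
  SPL = 79.1 dB
  A-weighting at 125 Hz = -16.1 dB
Formula: L_A = SPL + A_weight
L_A = 79.1 + (-16.1)
L_A = 63.0

63.0 dBA


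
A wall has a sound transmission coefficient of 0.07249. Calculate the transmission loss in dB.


Given values:
  tau = 0.07249
Formula: TL = 10 * log10(1 / tau)
Compute 1 / tau = 1 / 0.07249 = 13.795
Compute log10(13.795) = 1.139722
TL = 10 * 1.139722 = 11.4

11.4 dB


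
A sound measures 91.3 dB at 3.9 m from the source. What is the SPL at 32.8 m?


Given values:
  SPL1 = 91.3 dB, r1 = 3.9 m, r2 = 32.8 m
Formula: SPL2 = SPL1 - 20 * log10(r2 / r1)
Compute ratio: r2 / r1 = 32.8 / 3.9 = 8.4103
Compute log10: log10(8.4103) = 0.924811
Compute drop: 20 * 0.924811 = 18.4962
SPL2 = 91.3 - 18.4962 = 72.8

72.8 dB


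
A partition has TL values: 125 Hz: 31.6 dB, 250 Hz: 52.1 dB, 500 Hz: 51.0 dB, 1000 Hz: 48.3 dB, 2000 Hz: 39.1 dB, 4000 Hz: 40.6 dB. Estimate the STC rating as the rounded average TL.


Given TL values at each frequency:
  125 Hz: 31.6 dB
  250 Hz: 52.1 dB
  500 Hz: 51.0 dB
  1000 Hz: 48.3 dB
  2000 Hz: 39.1 dB
  4000 Hz: 40.6 dB
Formula: STC ~ round(average of TL values)
Sum = 31.6 + 52.1 + 51.0 + 48.3 + 39.1 + 40.6 = 262.7
Average = 262.7 / 6 = 43.78
Rounded: 44

44


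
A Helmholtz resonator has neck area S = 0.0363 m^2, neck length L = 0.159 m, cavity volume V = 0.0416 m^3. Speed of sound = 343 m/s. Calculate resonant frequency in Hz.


Given values:
  S = 0.0363 m^2, L = 0.159 m, V = 0.0416 m^3, c = 343 m/s
Formula: f = (c / (2*pi)) * sqrt(S / (V * L))
Compute V * L = 0.0416 * 0.159 = 0.0066144
Compute S / (V * L) = 0.0363 / 0.0066144 = 5.488
Compute sqrt(5.488) = 2.342648
Compute c / (2*pi) = 343 / 6.283185 = 54.590148
f = 54.590148 * 2.342648 = 127.89

127.89 Hz


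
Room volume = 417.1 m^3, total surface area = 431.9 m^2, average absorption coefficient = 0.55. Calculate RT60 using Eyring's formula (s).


Given values:
  V = 417.1 m^3, S = 431.9 m^2, alpha = 0.55
Formula: RT60 = 0.161 * V / (-S * ln(1 - alpha))
Compute ln(1 - 0.55) = ln(0.45) = -0.798508
Denominator: -431.9 * -0.798508 = 344.8756
Numerator: 0.161 * 417.1 = 67.1531
RT60 = 67.1531 / 344.8756 = 0.195

0.195 s


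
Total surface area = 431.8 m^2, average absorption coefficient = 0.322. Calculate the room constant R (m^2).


Given values:
  S = 431.8 m^2, alpha = 0.322
Formula: R = S * alpha / (1 - alpha)
Numerator: 431.8 * 0.322 = 139.0396
Denominator: 1 - 0.322 = 0.678
R = 139.0396 / 0.678 = 205.07

205.07 m^2


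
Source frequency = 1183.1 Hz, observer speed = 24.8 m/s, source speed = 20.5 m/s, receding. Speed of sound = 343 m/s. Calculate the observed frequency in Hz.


Given values:
  f_s = 1183.1 Hz, v_o = 24.8 m/s, v_s = 20.5 m/s
  Direction: receding
Formula: f_o = f_s * (c - v_o) / (c + v_s)
Numerator: c - v_o = 343 - 24.8 = 318.2
Denominator: c + v_s = 343 + 20.5 = 363.5
f_o = 1183.1 * 318.2 / 363.5 = 1035.66

1035.66 Hz


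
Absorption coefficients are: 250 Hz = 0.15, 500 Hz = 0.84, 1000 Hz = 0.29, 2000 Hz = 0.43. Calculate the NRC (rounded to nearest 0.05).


Given values:
  a_250 = 0.15, a_500 = 0.84
  a_1000 = 0.29, a_2000 = 0.43
Formula: NRC = (a250 + a500 + a1000 + a2000) / 4
Sum = 0.15 + 0.84 + 0.29 + 0.43 = 1.71
NRC = 1.71 / 4 = 0.4275
Rounded to nearest 0.05: 0.45

0.45


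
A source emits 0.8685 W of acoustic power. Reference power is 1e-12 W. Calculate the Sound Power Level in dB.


Given values:
  W = 0.8685 W
  W_ref = 1e-12 W
Formula: SWL = 10 * log10(W / W_ref)
Compute ratio: W / W_ref = 868500000000
Compute log10: log10(868500000000) = 11.93877
Multiply: SWL = 10 * 11.93877 = 119.39

119.39 dB


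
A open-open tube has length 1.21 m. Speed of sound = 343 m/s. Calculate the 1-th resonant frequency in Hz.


Given values:
  Tube type: open-open, L = 1.21 m, c = 343 m/s, n = 1
Formula: f_n = n * c / (2 * L)
Compute 2 * L = 2 * 1.21 = 2.42
f = 1 * 343 / 2.42
f = 141.74

141.74 Hz


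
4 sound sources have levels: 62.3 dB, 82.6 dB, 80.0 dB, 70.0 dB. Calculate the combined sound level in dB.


Formula: L_total = 10 * log10( sum(10^(Li/10)) )
  Source 1: 10^(62.3/10) = 1698243.6525
  Source 2: 10^(82.6/10) = 181970085.861
  Source 3: 10^(80.0/10) = 100000000.0
  Source 4: 10^(70.0/10) = 10000000.0
Sum of linear values = 293668329.5135
L_total = 10 * log10(293668329.5135) = 84.68

84.68 dB


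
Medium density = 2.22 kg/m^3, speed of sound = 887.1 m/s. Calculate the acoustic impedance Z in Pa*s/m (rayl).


Given values:
  rho = 2.22 kg/m^3
  c = 887.1 m/s
Formula: Z = rho * c
Z = 2.22 * 887.1
Z = 1969.36

1969.36 rayl


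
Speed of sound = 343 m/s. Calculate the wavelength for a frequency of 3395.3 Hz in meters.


Given values:
  c = 343 m/s, f = 3395.3 Hz
Formula: lambda = c / f
lambda = 343 / 3395.3
lambda = 0.101

0.101 m


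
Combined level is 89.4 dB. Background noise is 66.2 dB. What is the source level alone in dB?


Given values:
  L_total = 89.4 dB, L_bg = 66.2 dB
Formula: L_source = 10 * log10(10^(L_total/10) - 10^(L_bg/10))
Convert to linear:
  10^(89.4/10) = 870963589.9561
  10^(66.2/10) = 4168693.8347
Difference: 870963589.9561 - 4168693.8347 = 866794896.1214
L_source = 10 * log10(866794896.1214) = 89.38

89.38 dB


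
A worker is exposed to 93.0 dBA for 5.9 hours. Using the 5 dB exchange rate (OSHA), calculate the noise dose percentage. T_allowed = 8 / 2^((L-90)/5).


Given values:
  L = 93.0 dBA, T = 5.9 hours
Formula: T_allowed = 8 / 2^((L - 90) / 5)
Compute exponent: (93.0 - 90) / 5 = 0.6
Compute 2^(0.6) = 1.515717
T_allowed = 8 / 1.515717 = 5.27803 hours
Dose = (T / T_allowed) * 100
Dose = (5.9 / 5.27803) * 100 = 111.78

111.78 %


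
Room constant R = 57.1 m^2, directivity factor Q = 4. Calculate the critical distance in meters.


Given values:
  R = 57.1 m^2, Q = 4
Formula: d_c = 0.141 * sqrt(Q * R)
Compute Q * R = 4 * 57.1 = 228.4
Compute sqrt(228.4) = 15.1129
d_c = 0.141 * 15.1129 = 2.131

2.131 m


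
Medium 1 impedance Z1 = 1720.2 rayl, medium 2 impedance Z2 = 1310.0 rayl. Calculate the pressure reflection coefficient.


Given values:
  Z1 = 1720.2 rayl, Z2 = 1310.0 rayl
Formula: R = (Z2 - Z1) / (Z2 + Z1)
Numerator: Z2 - Z1 = 1310.0 - 1720.2 = -410.2
Denominator: Z2 + Z1 = 1310.0 + 1720.2 = 3030.2
R = -410.2 / 3030.2 = -0.1354

-0.1354


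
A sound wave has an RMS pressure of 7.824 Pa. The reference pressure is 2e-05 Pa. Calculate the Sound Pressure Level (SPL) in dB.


Given values:
  p = 7.824 Pa
  p_ref = 2e-05 Pa
Formula: SPL = 20 * log10(p / p_ref)
Compute ratio: p / p_ref = 7.824 / 2e-05 = 391200
Compute log10: log10(391200) = 5.592399
Multiply: SPL = 20 * 5.592399 = 111.85

111.85 dB


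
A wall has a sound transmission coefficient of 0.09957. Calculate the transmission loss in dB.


Given values:
  tau = 0.09957
Formula: TL = 10 * log10(1 / tau)
Compute 1 / tau = 1 / 0.09957 = 10.0432
Compute log10(10.0432) = 1.001872
TL = 10 * 1.001872 = 10.02

10.02 dB


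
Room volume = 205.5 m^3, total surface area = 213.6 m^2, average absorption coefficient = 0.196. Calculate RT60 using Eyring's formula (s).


Given values:
  V = 205.5 m^3, S = 213.6 m^2, alpha = 0.196
Formula: RT60 = 0.161 * V / (-S * ln(1 - alpha))
Compute ln(1 - 0.196) = ln(0.804) = -0.218156
Denominator: -213.6 * -0.218156 = 46.5981
Numerator: 0.161 * 205.5 = 33.0855
RT60 = 33.0855 / 46.5981 = 0.71

0.71 s


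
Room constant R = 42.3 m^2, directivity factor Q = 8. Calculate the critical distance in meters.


Given values:
  R = 42.3 m^2, Q = 8
Formula: d_c = 0.141 * sqrt(Q * R)
Compute Q * R = 8 * 42.3 = 338.4
Compute sqrt(338.4) = 18.3957
d_c = 0.141 * 18.3957 = 2.594

2.594 m


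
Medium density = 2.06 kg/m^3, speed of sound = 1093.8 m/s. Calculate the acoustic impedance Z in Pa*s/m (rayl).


Given values:
  rho = 2.06 kg/m^3
  c = 1093.8 m/s
Formula: Z = rho * c
Z = 2.06 * 1093.8
Z = 2253.23

2253.23 rayl


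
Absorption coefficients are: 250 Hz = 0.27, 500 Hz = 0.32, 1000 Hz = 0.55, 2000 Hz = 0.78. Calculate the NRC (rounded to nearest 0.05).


Given values:
  a_250 = 0.27, a_500 = 0.32
  a_1000 = 0.55, a_2000 = 0.78
Formula: NRC = (a250 + a500 + a1000 + a2000) / 4
Sum = 0.27 + 0.32 + 0.55 + 0.78 = 1.92
NRC = 1.92 / 4 = 0.48
Rounded to nearest 0.05: 0.5

0.5


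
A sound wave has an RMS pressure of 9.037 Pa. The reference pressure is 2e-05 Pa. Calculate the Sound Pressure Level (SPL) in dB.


Given values:
  p = 9.037 Pa
  p_ref = 2e-05 Pa
Formula: SPL = 20 * log10(p / p_ref)
Compute ratio: p / p_ref = 9.037 / 2e-05 = 451850
Compute log10: log10(451850) = 5.654994
Multiply: SPL = 20 * 5.654994 = 113.1

113.1 dB


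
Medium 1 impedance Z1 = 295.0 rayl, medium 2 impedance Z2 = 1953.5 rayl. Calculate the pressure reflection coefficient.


Given values:
  Z1 = 295.0 rayl, Z2 = 1953.5 rayl
Formula: R = (Z2 - Z1) / (Z2 + Z1)
Numerator: Z2 - Z1 = 1953.5 - 295.0 = 1658.5
Denominator: Z2 + Z1 = 1953.5 + 295.0 = 2248.5
R = 1658.5 / 2248.5 = 0.7376

0.7376


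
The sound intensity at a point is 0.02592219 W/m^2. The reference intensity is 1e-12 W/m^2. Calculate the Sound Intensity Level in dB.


Given values:
  I = 0.02592219 W/m^2
  I_ref = 1e-12 W/m^2
Formula: SIL = 10 * log10(I / I_ref)
Compute ratio: I / I_ref = 25922190000
Compute log10: log10(25922190000) = 10.413672
Multiply: SIL = 10 * 10.413672 = 104.14

104.14 dB


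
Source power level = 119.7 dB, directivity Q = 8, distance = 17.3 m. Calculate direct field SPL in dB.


Given values:
  Lw = 119.7 dB, Q = 8, r = 17.3 m
Formula: SPL = Lw + 10 * log10(Q / (4 * pi * r^2))
Compute 4 * pi * r^2 = 4 * pi * 17.3^2 = 3760.9891
Compute Q / denom = 8 / 3760.9891 = 0.0021271
Compute 10 * log10(0.0021271) = -26.7221
SPL = 119.7 + (-26.7221) = 92.98

92.98 dB


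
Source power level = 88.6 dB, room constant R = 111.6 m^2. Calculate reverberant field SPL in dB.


Given values:
  Lw = 88.6 dB, R = 111.6 m^2
Formula: SPL = Lw + 10 * log10(4 / R)
Compute 4 / R = 4 / 111.6 = 0.035842
Compute 10 * log10(0.035842) = -14.4561
SPL = 88.6 + (-14.4561) = 74.14

74.14 dB


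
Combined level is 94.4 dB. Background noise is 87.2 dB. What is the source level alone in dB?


Given values:
  L_total = 94.4 dB, L_bg = 87.2 dB
Formula: L_source = 10 * log10(10^(L_total/10) - 10^(L_bg/10))
Convert to linear:
  10^(94.4/10) = 2754228703.3382
  10^(87.2/10) = 524807460.2498
Difference: 2754228703.3382 - 524807460.2498 = 2229421243.0884
L_source = 10 * log10(2229421243.0884) = 93.48

93.48 dB


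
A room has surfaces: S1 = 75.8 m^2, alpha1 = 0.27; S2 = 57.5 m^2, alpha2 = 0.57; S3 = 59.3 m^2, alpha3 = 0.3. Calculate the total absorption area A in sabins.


Given surfaces:
  Surface 1: 75.8 * 0.27 = 20.466
  Surface 2: 57.5 * 0.57 = 32.775
  Surface 3: 59.3 * 0.3 = 17.79
Formula: A = sum(Si * alpha_i)
A = 20.466 + 32.775 + 17.79
A = 71.03

71.03 sabins


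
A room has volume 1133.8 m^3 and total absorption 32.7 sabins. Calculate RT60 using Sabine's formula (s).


Given values:
  V = 1133.8 m^3
  A = 32.7 sabins
Formula: RT60 = 0.161 * V / A
Numerator: 0.161 * 1133.8 = 182.5418
RT60 = 182.5418 / 32.7 = 5.582

5.582 s


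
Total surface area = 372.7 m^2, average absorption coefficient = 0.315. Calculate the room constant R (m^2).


Given values:
  S = 372.7 m^2, alpha = 0.315
Formula: R = S * alpha / (1 - alpha)
Numerator: 372.7 * 0.315 = 117.4005
Denominator: 1 - 0.315 = 0.685
R = 117.4005 / 0.685 = 171.39

171.39 m^2


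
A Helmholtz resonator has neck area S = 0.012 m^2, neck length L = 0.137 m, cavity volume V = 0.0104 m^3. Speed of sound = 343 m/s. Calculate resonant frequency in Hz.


Given values:
  S = 0.012 m^2, L = 0.137 m, V = 0.0104 m^3, c = 343 m/s
Formula: f = (c / (2*pi)) * sqrt(S / (V * L))
Compute V * L = 0.0104 * 0.137 = 0.0014248
Compute S / (V * L) = 0.012 / 0.0014248 = 8.4222
Compute sqrt(8.4222) = 2.902103
Compute c / (2*pi) = 343 / 6.283185 = 54.590148
f = 54.590148 * 2.902103 = 158.43

158.43 Hz


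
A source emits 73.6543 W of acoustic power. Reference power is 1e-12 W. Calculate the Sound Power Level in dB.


Given values:
  W = 73.6543 W
  W_ref = 1e-12 W
Formula: SWL = 10 * log10(W / W_ref)
Compute ratio: W / W_ref = 73654300000000
Compute log10: log10(73654300000000) = 13.867198
Multiply: SWL = 10 * 13.867198 = 138.67

138.67 dB


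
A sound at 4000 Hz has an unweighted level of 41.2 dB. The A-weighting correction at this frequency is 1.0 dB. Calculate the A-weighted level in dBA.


Given values:
  SPL = 41.2 dB
  A-weighting at 4000 Hz = 1.0 dB
Formula: L_A = SPL + A_weight
L_A = 41.2 + (1.0)
L_A = 42.2

42.2 dBA


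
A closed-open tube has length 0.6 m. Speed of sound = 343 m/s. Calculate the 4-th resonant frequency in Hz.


Given values:
  Tube type: closed-open, L = 0.6 m, c = 343 m/s, n = 4
Formula: f_n = (2n - 1) * c / (4 * L)
Compute 2n - 1 = 2*4 - 1 = 7
Compute 4 * L = 4 * 0.6 = 2.4
f = 7 * 343 / 2.4
f = 1000.42

1000.42 Hz


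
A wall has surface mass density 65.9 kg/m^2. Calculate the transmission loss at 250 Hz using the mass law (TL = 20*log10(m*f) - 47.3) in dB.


Given values:
  m = 65.9 kg/m^2, f = 250 Hz
Formula: TL = 20 * log10(m * f) - 47.3
Compute m * f = 65.9 * 250 = 16475.0
Compute log10(16475.0) = 4.216825
Compute 20 * 4.216825 = 84.3365
TL = 84.3365 - 47.3 = 37.04

37.04 dB


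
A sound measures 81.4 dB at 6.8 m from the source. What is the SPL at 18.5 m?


Given values:
  SPL1 = 81.4 dB, r1 = 6.8 m, r2 = 18.5 m
Formula: SPL2 = SPL1 - 20 * log10(r2 / r1)
Compute ratio: r2 / r1 = 18.5 / 6.8 = 2.7206
Compute log10: log10(2.7206) = 0.434665
Compute drop: 20 * 0.434665 = 8.6933
SPL2 = 81.4 - 8.6933 = 72.71

72.71 dB


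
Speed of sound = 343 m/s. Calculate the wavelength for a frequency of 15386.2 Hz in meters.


Given values:
  c = 343 m/s, f = 15386.2 Hz
Formula: lambda = c / f
lambda = 343 / 15386.2
lambda = 0.0223

0.0223 m


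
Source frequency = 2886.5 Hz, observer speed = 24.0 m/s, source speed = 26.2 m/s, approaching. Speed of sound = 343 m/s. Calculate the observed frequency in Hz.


Given values:
  f_s = 2886.5 Hz, v_o = 24.0 m/s, v_s = 26.2 m/s
  Direction: approaching
Formula: f_o = f_s * (c + v_o) / (c - v_s)
Numerator: c + v_o = 343 + 24.0 = 367.0
Denominator: c - v_s = 343 - 26.2 = 316.8
f_o = 2886.5 * 367.0 / 316.8 = 3343.89

3343.89 Hz


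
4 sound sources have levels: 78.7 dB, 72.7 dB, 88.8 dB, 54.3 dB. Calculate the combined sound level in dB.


Formula: L_total = 10 * log10( sum(10^(Li/10)) )
  Source 1: 10^(78.7/10) = 74131024.1301
  Source 2: 10^(72.7/10) = 18620871.3666
  Source 3: 10^(88.8/10) = 758577575.0292
  Source 4: 10^(54.3/10) = 269153.4804
Sum of linear values = 851598624.0063
L_total = 10 * log10(851598624.0063) = 89.3

89.3 dB


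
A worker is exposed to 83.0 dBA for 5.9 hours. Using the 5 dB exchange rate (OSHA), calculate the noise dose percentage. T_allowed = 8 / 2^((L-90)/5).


Given values:
  L = 83.0 dBA, T = 5.9 hours
Formula: T_allowed = 8 / 2^((L - 90) / 5)
Compute exponent: (83.0 - 90) / 5 = -1.4
Compute 2^(-1.4) = 0.378929
T_allowed = 8 / 0.378929 = 21.112134 hours
Dose = (T / T_allowed) * 100
Dose = (5.9 / 21.112134) * 100 = 27.95

27.95 %


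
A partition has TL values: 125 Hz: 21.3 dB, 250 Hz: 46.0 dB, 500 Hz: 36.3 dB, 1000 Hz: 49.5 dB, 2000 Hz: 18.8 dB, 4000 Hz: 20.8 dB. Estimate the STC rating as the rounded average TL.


Given TL values at each frequency:
  125 Hz: 21.3 dB
  250 Hz: 46.0 dB
  500 Hz: 36.3 dB
  1000 Hz: 49.5 dB
  2000 Hz: 18.8 dB
  4000 Hz: 20.8 dB
Formula: STC ~ round(average of TL values)
Sum = 21.3 + 46.0 + 36.3 + 49.5 + 18.8 + 20.8 = 192.7
Average = 192.7 / 6 = 32.12
Rounded: 32

32


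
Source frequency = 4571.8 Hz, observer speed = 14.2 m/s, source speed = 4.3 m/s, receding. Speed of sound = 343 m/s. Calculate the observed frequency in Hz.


Given values:
  f_s = 4571.8 Hz, v_o = 14.2 m/s, v_s = 4.3 m/s
  Direction: receding
Formula: f_o = f_s * (c - v_o) / (c + v_s)
Numerator: c - v_o = 343 - 14.2 = 328.8
Denominator: c + v_s = 343 + 4.3 = 347.3
f_o = 4571.8 * 328.8 / 347.3 = 4328.27

4328.27 Hz


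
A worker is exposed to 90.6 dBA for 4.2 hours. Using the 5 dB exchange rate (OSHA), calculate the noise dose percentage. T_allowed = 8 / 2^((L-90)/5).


Given values:
  L = 90.6 dBA, T = 4.2 hours
Formula: T_allowed = 8 / 2^((L - 90) / 5)
Compute exponent: (90.6 - 90) / 5 = 0.12
Compute 2^(0.12) = 1.086735
T_allowed = 8 / 1.086735 = 7.3615 hours
Dose = (T / T_allowed) * 100
Dose = (4.2 / 7.3615) * 100 = 57.05

57.05 %


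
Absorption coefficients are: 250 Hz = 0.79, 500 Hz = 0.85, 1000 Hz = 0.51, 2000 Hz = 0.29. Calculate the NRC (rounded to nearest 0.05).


Given values:
  a_250 = 0.79, a_500 = 0.85
  a_1000 = 0.51, a_2000 = 0.29
Formula: NRC = (a250 + a500 + a1000 + a2000) / 4
Sum = 0.79 + 0.85 + 0.51 + 0.29 = 2.44
NRC = 2.44 / 4 = 0.61
Rounded to nearest 0.05: 0.6

0.6


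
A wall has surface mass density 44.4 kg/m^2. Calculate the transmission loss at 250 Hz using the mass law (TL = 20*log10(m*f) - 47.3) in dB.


Given values:
  m = 44.4 kg/m^2, f = 250 Hz
Formula: TL = 20 * log10(m * f) - 47.3
Compute m * f = 44.4 * 250 = 11100.0
Compute log10(11100.0) = 4.045323
Compute 20 * 4.045323 = 80.9065
TL = 80.9065 - 47.3 = 33.61

33.61 dB


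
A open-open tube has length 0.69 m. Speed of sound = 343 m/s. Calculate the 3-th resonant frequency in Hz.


Given values:
  Tube type: open-open, L = 0.69 m, c = 343 m/s, n = 3
Formula: f_n = n * c / (2 * L)
Compute 2 * L = 2 * 0.69 = 1.38
f = 3 * 343 / 1.38
f = 745.65

745.65 Hz


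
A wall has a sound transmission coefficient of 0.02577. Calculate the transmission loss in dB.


Given values:
  tau = 0.02577
Formula: TL = 10 * log10(1 / tau)
Compute 1 / tau = 1 / 0.02577 = 38.8048
Compute log10(38.8048) = 1.588885
TL = 10 * 1.588885 = 15.89

15.89 dB


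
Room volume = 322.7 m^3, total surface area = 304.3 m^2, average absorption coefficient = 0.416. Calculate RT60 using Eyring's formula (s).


Given values:
  V = 322.7 m^3, S = 304.3 m^2, alpha = 0.416
Formula: RT60 = 0.161 * V / (-S * ln(1 - alpha))
Compute ln(1 - 0.416) = ln(0.584) = -0.537854
Denominator: -304.3 * -0.537854 = 163.669
Numerator: 0.161 * 322.7 = 51.9547
RT60 = 51.9547 / 163.669 = 0.317

0.317 s


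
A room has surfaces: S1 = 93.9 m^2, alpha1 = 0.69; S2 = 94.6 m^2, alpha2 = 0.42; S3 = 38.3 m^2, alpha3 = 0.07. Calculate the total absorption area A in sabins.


Given surfaces:
  Surface 1: 93.9 * 0.69 = 64.791
  Surface 2: 94.6 * 0.42 = 39.732
  Surface 3: 38.3 * 0.07 = 2.681
Formula: A = sum(Si * alpha_i)
A = 64.791 + 39.732 + 2.681
A = 107.2

107.2 sabins


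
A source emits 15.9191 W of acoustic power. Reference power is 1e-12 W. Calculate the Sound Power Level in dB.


Given values:
  W = 15.9191 W
  W_ref = 1e-12 W
Formula: SWL = 10 * log10(W / W_ref)
Compute ratio: W / W_ref = 15919100000000
Compute log10: log10(15919100000000) = 13.201919
Multiply: SWL = 10 * 13.201919 = 132.02

132.02 dB


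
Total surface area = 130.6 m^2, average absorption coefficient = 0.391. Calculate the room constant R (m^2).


Given values:
  S = 130.6 m^2, alpha = 0.391
Formula: R = S * alpha / (1 - alpha)
Numerator: 130.6 * 0.391 = 51.0646
Denominator: 1 - 0.391 = 0.609
R = 51.0646 / 0.609 = 83.85

83.85 m^2


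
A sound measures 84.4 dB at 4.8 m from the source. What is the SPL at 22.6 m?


Given values:
  SPL1 = 84.4 dB, r1 = 4.8 m, r2 = 22.6 m
Formula: SPL2 = SPL1 - 20 * log10(r2 / r1)
Compute ratio: r2 / r1 = 22.6 / 4.8 = 4.7083
Compute log10: log10(4.7083) = 0.672864
Compute drop: 20 * 0.672864 = 13.4573
SPL2 = 84.4 - 13.4573 = 70.94

70.94 dB


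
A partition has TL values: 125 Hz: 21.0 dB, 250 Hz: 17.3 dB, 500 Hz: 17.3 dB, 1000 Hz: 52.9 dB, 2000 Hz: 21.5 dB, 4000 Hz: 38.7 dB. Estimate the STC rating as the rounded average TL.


Given TL values at each frequency:
  125 Hz: 21.0 dB
  250 Hz: 17.3 dB
  500 Hz: 17.3 dB
  1000 Hz: 52.9 dB
  2000 Hz: 21.5 dB
  4000 Hz: 38.7 dB
Formula: STC ~ round(average of TL values)
Sum = 21.0 + 17.3 + 17.3 + 52.9 + 21.5 + 38.7 = 168.7
Average = 168.7 / 6 = 28.12
Rounded: 28

28
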